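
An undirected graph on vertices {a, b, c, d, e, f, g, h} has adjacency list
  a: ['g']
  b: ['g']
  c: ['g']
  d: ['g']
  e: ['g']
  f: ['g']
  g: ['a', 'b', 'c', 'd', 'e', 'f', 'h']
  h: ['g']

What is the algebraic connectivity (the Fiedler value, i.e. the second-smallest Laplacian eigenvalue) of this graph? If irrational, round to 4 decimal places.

1

Reading degrees in the order [a, b, c, d, e, f, g, h] gives [1, 1, 1, 1, 1, 1, 7, 1]; set D = diag(1, 1, 1, 1, 1, 1, 7, 1) and form L = D - A. The sorted Laplacian eigenvalues are [0, 1, 1, 1, 1, 1, 1, 8]; the algebraic connectivity is the second entry, 1. The largest eigenvalue, 8, is at most the vertex count 8. There is one zero in the spectrum, matching the 1 component.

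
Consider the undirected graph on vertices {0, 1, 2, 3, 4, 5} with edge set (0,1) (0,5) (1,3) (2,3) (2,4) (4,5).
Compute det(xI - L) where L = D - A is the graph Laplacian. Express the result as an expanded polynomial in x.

With the vertex order [0, 1, 2, 3, 4, 5], the degrees are [2, 2, 2, 2, 2, 2], giving D = diag(2, 2, 2, 2, 2, 2) and L = D - A. Computing det(xI - L) by cofactor expansion (or equivalently via sum-over-permutations) gives x^6 - 12x^5 + 54x^4 - 112x^3 + 105x^2 - 36x. The coefficient of x^5 equals -trace(L) = -12, matching the sum of degrees. By the matrix-tree theorem the graph has (1/6) * product of the nonzero eigenvalues = 6 spanning trees.

x^6 - 12x^5 + 54x^4 - 112x^3 + 105x^2 - 36x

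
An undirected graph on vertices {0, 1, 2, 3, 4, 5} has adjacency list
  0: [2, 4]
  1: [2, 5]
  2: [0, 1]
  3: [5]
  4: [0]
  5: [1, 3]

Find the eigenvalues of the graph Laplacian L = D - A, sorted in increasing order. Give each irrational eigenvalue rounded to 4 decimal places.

[0, 0.2679, 1, 2, 3, 3.7321]

Reading degrees in the order [0, 1, 2, 3, 4, 5] gives [2, 2, 2, 1, 1, 2]; set D = diag(2, 2, 2, 1, 1, 2) and form L = D - A. Since every row of L sums to 0, the all-ones vector is in the kernel and 0 is an eigenvalue. The single zero eigenvalue shows the graph is connected. The eigenvalues sum to 10, which equals trace(L) = 2|E|.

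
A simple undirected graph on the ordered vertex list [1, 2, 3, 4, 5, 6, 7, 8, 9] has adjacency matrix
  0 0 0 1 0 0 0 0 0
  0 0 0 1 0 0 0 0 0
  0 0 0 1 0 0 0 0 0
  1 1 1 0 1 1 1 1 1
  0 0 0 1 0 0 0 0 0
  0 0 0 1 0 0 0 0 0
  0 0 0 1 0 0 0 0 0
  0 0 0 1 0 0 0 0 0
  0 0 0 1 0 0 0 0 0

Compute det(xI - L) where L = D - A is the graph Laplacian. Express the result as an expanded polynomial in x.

x^9 - 16x^8 + 84x^7 - 224x^6 + 350x^5 - 336x^4 + 196x^3 - 64x^2 + 9x

Each diagonal entry of L is the vertex degree and each off-diagonal entry is -1 where an edge is present, 0 otherwise; in the order [1, 2, 3, 4, 5, 6, 7, 8, 9] the diagonal is [1, 1, 1, 8, 1, 1, 1, 1, 1]. L has integer entries, so p(x) = det(xI - L) has integer coefficients. Expanding the determinant yields x^9 - 16x^8 + 84x^7 - 224x^6 + 350x^5 - 336x^4 + 196x^3 - 64x^2 + 9x. The coefficient of x^8 equals -trace(L) = -16, matching the sum of degrees. The largest eigenvalue, 9, is at most the vertex count 9. The eigenvalues sum to 16, which equals trace(L) = 2|E|.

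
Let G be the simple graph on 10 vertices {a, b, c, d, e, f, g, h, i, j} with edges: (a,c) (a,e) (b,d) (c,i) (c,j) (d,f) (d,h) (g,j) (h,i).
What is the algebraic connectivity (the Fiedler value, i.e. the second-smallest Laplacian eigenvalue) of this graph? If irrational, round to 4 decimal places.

0.1392

With the vertex order [a, b, c, d, e, f, g, h, i, j], the degrees are [2, 1, 3, 3, 1, 1, 1, 2, 2, 2], giving D = diag(2, 1, 3, 3, 1, 1, 1, 2, 2, 2) and L = D - A. The smallest Laplacian eigenvalue is always 0. The next one, lambda_2 = 0.1392, measures how hard the graph is to disconnect: larger values mean better connectivity.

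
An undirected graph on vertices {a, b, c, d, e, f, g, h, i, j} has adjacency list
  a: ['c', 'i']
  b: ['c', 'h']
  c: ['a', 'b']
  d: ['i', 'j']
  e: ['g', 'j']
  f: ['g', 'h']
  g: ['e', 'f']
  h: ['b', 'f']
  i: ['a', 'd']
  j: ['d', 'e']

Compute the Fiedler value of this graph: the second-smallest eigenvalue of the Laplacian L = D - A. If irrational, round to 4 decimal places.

0.3820

Reading degrees in the order [a, b, c, d, e, f, g, h, i, j] gives [2, 2, 2, 2, 2, 2, 2, 2, 2, 2]; set D = diag(2, 2, 2, 2, 2, 2, 2, 2, 2, 2) and form L = D - A. The sorted Laplacian eigenvalues are [0, 0.3820, 0.3820, 1.3820, 1.3820, 2.6180, 2.6180, 3.6180, 3.6180, 4]; the algebraic connectivity is the second entry, 0.3820. The eigenvalues sum to 20, which equals trace(L) = 2|E|. By the matrix-tree theorem the graph has (1/10) * product of the nonzero eigenvalues = 10 spanning trees.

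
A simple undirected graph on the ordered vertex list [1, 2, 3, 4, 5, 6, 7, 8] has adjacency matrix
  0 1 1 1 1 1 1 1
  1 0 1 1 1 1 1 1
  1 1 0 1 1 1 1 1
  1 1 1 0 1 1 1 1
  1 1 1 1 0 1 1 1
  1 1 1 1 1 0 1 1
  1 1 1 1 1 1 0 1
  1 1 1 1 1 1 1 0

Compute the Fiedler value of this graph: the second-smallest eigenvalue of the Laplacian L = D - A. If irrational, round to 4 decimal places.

Reading degrees in the order [1, 2, 3, 4, 5, 6, 7, 8] gives [7, 7, 7, 7, 7, 7, 7, 7]; set D = diag(7, 7, 7, 7, 7, 7, 7, 7) and form L = D - A. The sorted Laplacian eigenvalues are [0, 8, 8, 8, 8, 8, 8, 8]; the algebraic connectivity is the second entry, 8. There is one zero in the spectrum, matching the 1 component.

8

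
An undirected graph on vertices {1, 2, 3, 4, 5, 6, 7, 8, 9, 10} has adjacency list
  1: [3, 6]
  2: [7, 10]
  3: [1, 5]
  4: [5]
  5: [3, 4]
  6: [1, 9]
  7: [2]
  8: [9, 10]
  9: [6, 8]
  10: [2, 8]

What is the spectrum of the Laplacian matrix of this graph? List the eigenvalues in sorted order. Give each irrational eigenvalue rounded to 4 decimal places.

Reading degrees in the order [1, 2, 3, 4, 5, 6, 7, 8, 9, 10] gives [2, 2, 2, 1, 2, 2, 1, 2, 2, 2]; set D = diag(2, 2, 2, 1, 2, 2, 1, 2, 2, 2) and form L = D - A. Since every row of L sums to 0, the all-ones vector is in the kernel and 0 is an eigenvalue. The largest eigenvalue, 3.9021, is at most the vertex count 10.

[0, 0.0979, 0.3820, 0.8244, 1.3820, 2, 2.6180, 3.1756, 3.6180, 3.9021]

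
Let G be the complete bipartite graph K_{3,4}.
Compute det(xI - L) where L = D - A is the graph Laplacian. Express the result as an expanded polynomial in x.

x^7 - 24x^6 + 234x^5 - 1192x^4 + 3357x^3 - 4968x^2 + 3024x

The graph has 7 vertices and degree multiset [4, 4, 4, 3, 3, 3, 3]; D is the diagonal matrix of degrees and L = D - A. Computing det(xI - L) by cofactor expansion (or equivalently via sum-over-permutations) gives x^7 - 24x^6 + 234x^5 - 1192x^4 + 3357x^3 - 4968x^2 + 3024x. The constant term is 0 because L is singular (the all-ones vector lies in its kernel).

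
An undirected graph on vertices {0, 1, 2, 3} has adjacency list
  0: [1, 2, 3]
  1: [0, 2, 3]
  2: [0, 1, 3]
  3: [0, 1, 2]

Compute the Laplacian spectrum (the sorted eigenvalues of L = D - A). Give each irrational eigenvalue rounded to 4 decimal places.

[0, 4, 4, 4]

Each diagonal entry of L is the vertex degree and each off-diagonal entry is -1 where an edge is present, 0 otherwise; in the order [0, 1, 2, 3] the diagonal is [3, 3, 3, 3]. The multiplicity of 0 as a Laplacian eigenvalue equals the number of connected components. The single zero eigenvalue shows the graph is connected. By the matrix-tree theorem the graph has (1/4) * product of the nonzero eigenvalues = 16 spanning trees. The largest eigenvalue, 4, is at most the vertex count 4.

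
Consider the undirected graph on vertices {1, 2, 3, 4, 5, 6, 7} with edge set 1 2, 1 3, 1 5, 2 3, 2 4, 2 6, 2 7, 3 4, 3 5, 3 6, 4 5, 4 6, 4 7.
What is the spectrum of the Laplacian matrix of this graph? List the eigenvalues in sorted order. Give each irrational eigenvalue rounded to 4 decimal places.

Each diagonal entry of L is the vertex degree and each off-diagonal entry is -1 where an edge is present, 0 otherwise; in the order [1, 2, 3, 4, 5, 6, 7] the diagonal is [3, 5, 5, 5, 3, 3, 2]. Since every row of L sums to 0, the all-ones vector is in the kernel and 0 is an eigenvalue. The single zero eigenvalue shows the graph is connected. There is one zero in the spectrum, matching the 1 component. The largest eigenvalue, 6.4142, is at most the vertex count 7.

[0, 1.7639, 2.5858, 3.5858, 5.4142, 6.2361, 6.4142]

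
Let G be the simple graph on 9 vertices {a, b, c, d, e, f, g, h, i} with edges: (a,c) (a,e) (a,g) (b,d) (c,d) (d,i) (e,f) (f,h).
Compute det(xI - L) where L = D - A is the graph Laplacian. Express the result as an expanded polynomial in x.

Each diagonal entry of L is the vertex degree and each off-diagonal entry is -1 where an edge is present, 0 otherwise; in the order [a, b, c, d, e, f, g, h, i] the diagonal is [3, 1, 2, 3, 2, 2, 1, 1, 1]. L has integer entries, so p(x) = det(xI - L) has integer coefficients. Expanding the determinant yields x^9 - 16x^8 + 103x^7 - 344x^6 + 643x^5 - 678x^4 + 384x^3 - 102x^2 + 9x. The coefficient of x^8 equals -trace(L) = -16, matching the sum of degrees. The eigenvalues sum to 16, which equals trace(L) = 2|E|.

x^9 - 16x^8 + 103x^7 - 344x^6 + 643x^5 - 678x^4 + 384x^3 - 102x^2 + 9x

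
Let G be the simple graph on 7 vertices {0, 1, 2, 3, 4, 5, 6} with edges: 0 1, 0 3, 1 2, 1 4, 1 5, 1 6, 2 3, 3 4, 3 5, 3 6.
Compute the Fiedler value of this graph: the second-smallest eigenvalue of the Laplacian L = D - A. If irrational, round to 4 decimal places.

Reading degrees in the order [0, 1, 2, 3, 4, 5, 6] gives [2, 5, 2, 5, 2, 2, 2]; set D = diag(2, 5, 2, 5, 2, 2, 2) and form L = D - A. Computing the eigenvalues of L and sorting gives [0, 2, 2, 2, 2, 5, 7]. The Fiedler value lambda_2 = 2 is strictly positive, so the graph is connected. The eigenvalues sum to 20, which equals trace(L) = 2|E|.

2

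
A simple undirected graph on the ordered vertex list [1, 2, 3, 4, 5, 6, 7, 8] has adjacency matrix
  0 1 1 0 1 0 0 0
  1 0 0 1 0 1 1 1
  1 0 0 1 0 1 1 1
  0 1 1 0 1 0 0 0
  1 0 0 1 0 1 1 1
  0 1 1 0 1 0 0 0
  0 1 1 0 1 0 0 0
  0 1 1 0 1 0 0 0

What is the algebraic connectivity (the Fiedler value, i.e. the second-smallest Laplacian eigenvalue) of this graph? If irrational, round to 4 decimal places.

With the vertex order [1, 2, 3, 4, 5, 6, 7, 8], the degrees are [3, 5, 5, 3, 5, 3, 3, 3], giving D = diag(3, 5, 5, 3, 5, 3, 3, 3) and L = D - A. Computing the eigenvalues of L and sorting gives [0, 3, 3, 3, 3, 5, 5, 8]. The Fiedler value lambda_2 = 3 is strictly positive, so the graph is connected. There is one zero in the spectrum, matching the 1 component. The eigenvalues sum to 30, which equals trace(L) = 2|E|.

3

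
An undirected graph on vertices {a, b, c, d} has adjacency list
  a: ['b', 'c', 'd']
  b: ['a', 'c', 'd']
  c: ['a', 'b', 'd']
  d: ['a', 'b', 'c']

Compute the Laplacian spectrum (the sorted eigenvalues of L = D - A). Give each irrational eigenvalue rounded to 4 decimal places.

[0, 4, 4, 4]

With the vertex order [a, b, c, d], the degrees are [3, 3, 3, 3], giving D = diag(3, 3, 3, 3) and L = D - A. Since every row of L sums to 0, the all-ones vector is in the kernel and 0 is an eigenvalue. The single zero eigenvalue shows the graph is connected. By the matrix-tree theorem the graph has (1/4) * product of the nonzero eigenvalues = 16 spanning trees.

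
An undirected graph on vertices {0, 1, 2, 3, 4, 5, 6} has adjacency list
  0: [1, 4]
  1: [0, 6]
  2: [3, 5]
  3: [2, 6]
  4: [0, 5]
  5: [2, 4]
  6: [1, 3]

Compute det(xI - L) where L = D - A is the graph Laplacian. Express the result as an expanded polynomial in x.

Each diagonal entry of L is the vertex degree and each off-diagonal entry is -1 where an edge is present, 0 otherwise; in the order [0, 1, 2, 3, 4, 5, 6] the diagonal is [2, 2, 2, 2, 2, 2, 2]. Computing det(xI - L) by cofactor expansion (or equivalently via sum-over-permutations) gives x^7 - 14x^6 + 77x^5 - 210x^4 + 294x^3 - 196x^2 + 49x. Since p(0) = det(-L) = 0, x divides p(x). The largest eigenvalue, 3.8019, is at most the vertex count 7. The eigenvalues sum to 14, which equals trace(L) = 2|E|.

x^7 - 14x^6 + 77x^5 - 210x^4 + 294x^3 - 196x^2 + 49x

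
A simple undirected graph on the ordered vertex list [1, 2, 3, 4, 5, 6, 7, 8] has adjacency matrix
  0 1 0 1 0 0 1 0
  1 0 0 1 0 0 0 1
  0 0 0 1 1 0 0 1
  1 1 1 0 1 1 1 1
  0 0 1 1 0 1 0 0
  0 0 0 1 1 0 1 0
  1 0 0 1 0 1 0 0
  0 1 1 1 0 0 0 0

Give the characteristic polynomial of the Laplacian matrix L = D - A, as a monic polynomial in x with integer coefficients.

Each diagonal entry of L is the vertex degree and each off-diagonal entry is -1 where an edge is present, 0 otherwise; in the order [1, 2, 3, 4, 5, 6, 7, 8] the diagonal is [3, 3, 3, 7, 3, 3, 3, 3]. L has integer entries, so p(x) = det(xI - L) has integer coefficients. Expanding the determinant yields x^8 - 28x^7 + 322x^6 - 1974x^5 + 6965x^4 - 14126x^3 + 15225x^2 - 6728x. Since p(0) = det(-L) = 0, x divides p(x).

x^8 - 28x^7 + 322x^6 - 1974x^5 + 6965x^4 - 14126x^3 + 15225x^2 - 6728x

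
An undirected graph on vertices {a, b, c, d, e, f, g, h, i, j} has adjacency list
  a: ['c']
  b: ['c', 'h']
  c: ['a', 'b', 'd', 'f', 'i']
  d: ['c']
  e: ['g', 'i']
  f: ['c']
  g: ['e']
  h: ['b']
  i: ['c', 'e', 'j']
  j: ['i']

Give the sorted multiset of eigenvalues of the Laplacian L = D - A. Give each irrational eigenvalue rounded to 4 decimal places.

Reading degrees in the order [a, b, c, d, e, f, g, h, i, j] gives [1, 2, 5, 1, 2, 1, 1, 1, 3, 1]; set D = diag(1, 2, 5, 1, 2, 1, 1, 1, 3, 1) and form L = D - A. L is symmetric positive semidefinite, so every eigenvalue is real and nonnegative. The eigenvalues sum to 18, which equals trace(L) = 2|E|.

[0, 0.2357, 0.5027, 0.6782, 1, 1, 2.1648, 2.4725, 3.7543, 6.1917]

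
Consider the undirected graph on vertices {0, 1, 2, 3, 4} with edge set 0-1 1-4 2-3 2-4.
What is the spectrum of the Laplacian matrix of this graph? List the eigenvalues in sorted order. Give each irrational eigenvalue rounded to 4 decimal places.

[0, 0.3820, 1.3820, 2.6180, 3.6180]

Each diagonal entry of L is the vertex degree and each off-diagonal entry is -1 where an edge is present, 0 otherwise; in the order [0, 1, 2, 3, 4] the diagonal is [1, 2, 2, 1, 2]. The multiplicity of 0 as a Laplacian eigenvalue equals the number of connected components. By the matrix-tree theorem the graph has (1/5) * product of the nonzero eigenvalues = 1 spanning tree.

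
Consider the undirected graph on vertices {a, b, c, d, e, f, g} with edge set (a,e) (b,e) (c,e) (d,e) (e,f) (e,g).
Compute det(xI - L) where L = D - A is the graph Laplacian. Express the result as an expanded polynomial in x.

With the vertex order [a, b, c, d, e, f, g], the degrees are [1, 1, 1, 1, 6, 1, 1], giving D = diag(1, 1, 1, 1, 6, 1, 1) and L = D - A. The eigenvalues of L are [0, 1, 1, 1, 1, 1, 7]; the characteristic polynomial is the product of (x - lambda_i), which multiplies out to x^7 - 12x^6 + 45x^5 - 80x^4 + 75x^3 - 36x^2 + 7x. The coefficient of x^6 equals -trace(L) = -12, matching the sum of degrees. The eigenvalues sum to 12, which equals trace(L) = 2|E|. There is one zero in the spectrum, matching the 1 component.

x^7 - 12x^6 + 45x^5 - 80x^4 + 75x^3 - 36x^2 + 7x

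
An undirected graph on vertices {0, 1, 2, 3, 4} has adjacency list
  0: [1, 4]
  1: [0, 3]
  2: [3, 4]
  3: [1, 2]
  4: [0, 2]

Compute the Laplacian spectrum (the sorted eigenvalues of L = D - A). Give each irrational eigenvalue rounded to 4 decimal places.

Each diagonal entry of L is the vertex degree and each off-diagonal entry is -1 where an edge is present, 0 otherwise; in the order [0, 1, 2, 3, 4] the diagonal is [2, 2, 2, 2, 2]. The multiplicity of 0 as a Laplacian eigenvalue equals the number of connected components. There is one zero in the spectrum, matching the 1 component.

[0, 1.3820, 1.3820, 3.6180, 3.6180]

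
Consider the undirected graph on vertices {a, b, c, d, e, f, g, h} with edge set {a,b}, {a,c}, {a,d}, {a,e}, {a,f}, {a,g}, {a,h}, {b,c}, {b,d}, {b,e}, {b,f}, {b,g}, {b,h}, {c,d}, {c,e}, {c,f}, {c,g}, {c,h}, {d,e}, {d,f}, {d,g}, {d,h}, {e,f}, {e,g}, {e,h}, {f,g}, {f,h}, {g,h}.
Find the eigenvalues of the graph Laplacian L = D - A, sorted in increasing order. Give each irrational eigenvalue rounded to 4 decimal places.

[0, 8, 8, 8, 8, 8, 8, 8]

Each diagonal entry of L is the vertex degree and each off-diagonal entry is -1 where an edge is present, 0 otherwise; in the order [a, b, c, d, e, f, g, h] the diagonal is [7, 7, 7, 7, 7, 7, 7, 7]. Diagonalising L (or applying a numerical eigensolver to the 8x8 matrix) gives the spectrum above. By the matrix-tree theorem the graph has (1/8) * product of the nonzero eigenvalues = 262144 spanning trees.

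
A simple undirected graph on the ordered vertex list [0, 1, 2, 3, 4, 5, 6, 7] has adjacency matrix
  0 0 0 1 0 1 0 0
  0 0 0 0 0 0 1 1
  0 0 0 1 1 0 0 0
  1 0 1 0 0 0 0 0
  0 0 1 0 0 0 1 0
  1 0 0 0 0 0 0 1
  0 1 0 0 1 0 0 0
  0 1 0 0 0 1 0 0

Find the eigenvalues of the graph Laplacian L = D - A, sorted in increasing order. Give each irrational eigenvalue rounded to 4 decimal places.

[0, 0.5858, 0.5858, 2, 2, 3.4142, 3.4142, 4]

With the vertex order [0, 1, 2, 3, 4, 5, 6, 7], the degrees are [2, 2, 2, 2, 2, 2, 2, 2], giving D = diag(2, 2, 2, 2, 2, 2, 2, 2) and L = D - A. L is symmetric positive semidefinite, so every eigenvalue is real and nonnegative.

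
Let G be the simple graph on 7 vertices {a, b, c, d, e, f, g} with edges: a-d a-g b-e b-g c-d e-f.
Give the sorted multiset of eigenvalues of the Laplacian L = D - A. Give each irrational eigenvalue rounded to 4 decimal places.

[0, 0.1981, 0.7530, 1.5550, 2.4450, 3.2470, 3.8019]

With the vertex order [a, b, c, d, e, f, g], the degrees are [2, 2, 1, 2, 2, 1, 2], giving D = diag(2, 2, 1, 2, 2, 1, 2) and L = D - A. Diagonalising L (or applying a numerical eigensolver to the 7x7 matrix) gives the spectrum above. The single zero eigenvalue shows the graph is connected. The largest eigenvalue, 3.8019, is at most the vertex count 7. The eigenvalues sum to 12, which equals trace(L) = 2|E|.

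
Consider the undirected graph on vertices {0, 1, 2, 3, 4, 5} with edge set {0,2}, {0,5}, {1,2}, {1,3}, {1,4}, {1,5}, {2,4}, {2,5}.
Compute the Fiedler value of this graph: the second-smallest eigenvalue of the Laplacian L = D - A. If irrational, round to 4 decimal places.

Each diagonal entry of L is the vertex degree and each off-diagonal entry is -1 where an edge is present, 0 otherwise; in the order [0, 1, 2, 3, 4, 5] the diagonal is [2, 4, 4, 1, 2, 3]. The sorted Laplacian eigenvalues are [0, 0.8851, 1.6972, 3.2541, 4.8608, 5.3028]; the algebraic connectivity is the second entry, 0.8851. The eigenvalues sum to 16, which equals trace(L) = 2|E|.

0.8851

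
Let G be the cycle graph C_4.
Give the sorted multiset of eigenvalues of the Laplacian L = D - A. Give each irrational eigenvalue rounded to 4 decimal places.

[0, 2, 2, 4]

The graph has 4 vertices and degree multiset [2, 2, 2, 2]; D is the diagonal matrix of degrees and L = D - A. Since every row of L sums to 0, the all-ones vector is in the kernel and 0 is an eigenvalue.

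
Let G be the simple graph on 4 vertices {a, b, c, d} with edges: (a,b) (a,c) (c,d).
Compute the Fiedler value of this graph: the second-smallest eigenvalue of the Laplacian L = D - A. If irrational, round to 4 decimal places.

With the vertex order [a, b, c, d], the degrees are [2, 1, 2, 1], giving D = diag(2, 1, 2, 1) and L = D - A. The smallest Laplacian eigenvalue is always 0. The next one, lambda_2 = 0.5858, measures how hard the graph is to disconnect: larger values mean better connectivity. The eigenvalues sum to 6, which equals trace(L) = 2|E|.

0.5858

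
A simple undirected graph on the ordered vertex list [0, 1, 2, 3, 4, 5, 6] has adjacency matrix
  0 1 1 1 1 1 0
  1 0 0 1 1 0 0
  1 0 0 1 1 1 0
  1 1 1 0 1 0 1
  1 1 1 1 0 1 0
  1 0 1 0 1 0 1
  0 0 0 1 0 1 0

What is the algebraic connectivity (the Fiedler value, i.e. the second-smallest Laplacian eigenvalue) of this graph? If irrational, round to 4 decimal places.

1.8772

Each diagonal entry of L is the vertex degree and each off-diagonal entry is -1 where an edge is present, 0 otherwise; in the order [0, 1, 2, 3, 4, 5, 6] the diagonal is [5, 3, 4, 5, 5, 4, 2]. Computing the eigenvalues of L and sorting gives [0, 1.8772, 3.0536, 4.6268, 5.8103, 6, 6.6321]. The Fiedler value lambda_2 = 1.8772 is strictly positive, so the graph is connected. The largest eigenvalue, 6.6321, is at most the vertex count 7. By the matrix-tree theorem the graph has (1/7) * product of the nonzero eigenvalues = 876 spanning trees.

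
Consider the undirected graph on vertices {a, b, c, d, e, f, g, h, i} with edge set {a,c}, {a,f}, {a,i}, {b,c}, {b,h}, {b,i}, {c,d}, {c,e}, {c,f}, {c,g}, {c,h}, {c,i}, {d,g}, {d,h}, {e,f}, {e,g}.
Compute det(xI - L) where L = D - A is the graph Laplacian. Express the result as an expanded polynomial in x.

x^9 - 32x^8 + 428x^7 - 3136x^6 + 13786x^5 - 37232x^4 + 60276x^3 - 53424x^2 + 19845x

Each diagonal entry of L is the vertex degree and each off-diagonal entry is -1 where an edge is present, 0 otherwise; in the order [a, b, c, d, e, f, g, h, i] the diagonal is [3, 3, 8, 3, 3, 3, 3, 3, 3]. Computing det(xI - L) by cofactor expansion (or equivalently via sum-over-permutations) gives x^9 - 32x^8 + 428x^7 - 3136x^6 + 13786x^5 - 37232x^4 + 60276x^3 - 53424x^2 + 19845x. The constant term is 0 because L is singular (the all-ones vector lies in its kernel).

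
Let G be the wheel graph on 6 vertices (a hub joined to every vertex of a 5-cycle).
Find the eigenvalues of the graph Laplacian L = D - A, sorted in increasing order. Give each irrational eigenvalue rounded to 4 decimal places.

The graph has 6 vertices and degree multiset [5, 3, 3, 3, 3, 3]; D is the diagonal matrix of degrees and L = D - A. Diagonalising L (or applying a numerical eigensolver to the 6x6 matrix) gives the spectrum above.

[0, 2.3820, 2.3820, 4.6180, 4.6180, 6]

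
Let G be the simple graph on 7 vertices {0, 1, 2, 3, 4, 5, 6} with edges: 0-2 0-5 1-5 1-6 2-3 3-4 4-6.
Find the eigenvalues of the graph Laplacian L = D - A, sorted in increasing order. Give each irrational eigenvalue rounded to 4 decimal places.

[0, 0.7530, 0.7530, 2.4450, 2.4450, 3.8019, 3.8019]

With the vertex order [0, 1, 2, 3, 4, 5, 6], the degrees are [2, 2, 2, 2, 2, 2, 2], giving D = diag(2, 2, 2, 2, 2, 2, 2) and L = D - A. L is symmetric positive semidefinite, so every eigenvalue is real and nonnegative. The eigenvalues sum to 14, which equals trace(L) = 2|E|.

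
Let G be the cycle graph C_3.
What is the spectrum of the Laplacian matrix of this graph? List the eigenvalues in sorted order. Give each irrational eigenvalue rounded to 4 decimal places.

[0, 3, 3]

The graph has 3 vertices and degree multiset [2, 2, 2]; D is the diagonal matrix of degrees and L = D - A. L is symmetric positive semidefinite, so every eigenvalue is real and nonnegative. The largest eigenvalue, 3, is at most the vertex count 3.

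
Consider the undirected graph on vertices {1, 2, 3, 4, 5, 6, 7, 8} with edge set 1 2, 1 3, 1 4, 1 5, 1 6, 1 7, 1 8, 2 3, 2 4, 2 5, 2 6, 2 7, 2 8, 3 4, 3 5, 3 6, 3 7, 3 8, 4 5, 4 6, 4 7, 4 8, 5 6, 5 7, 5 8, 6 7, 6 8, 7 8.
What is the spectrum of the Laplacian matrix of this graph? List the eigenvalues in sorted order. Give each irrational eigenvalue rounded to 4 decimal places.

[0, 8, 8, 8, 8, 8, 8, 8]

Each diagonal entry of L is the vertex degree and each off-diagonal entry is -1 where an edge is present, 0 otherwise; in the order [1, 2, 3, 4, 5, 6, 7, 8] the diagonal is [7, 7, 7, 7, 7, 7, 7, 7]. Since every row of L sums to 0, the all-ones vector is in the kernel and 0 is an eigenvalue. By the matrix-tree theorem the graph has (1/8) * product of the nonzero eigenvalues = 262144 spanning trees.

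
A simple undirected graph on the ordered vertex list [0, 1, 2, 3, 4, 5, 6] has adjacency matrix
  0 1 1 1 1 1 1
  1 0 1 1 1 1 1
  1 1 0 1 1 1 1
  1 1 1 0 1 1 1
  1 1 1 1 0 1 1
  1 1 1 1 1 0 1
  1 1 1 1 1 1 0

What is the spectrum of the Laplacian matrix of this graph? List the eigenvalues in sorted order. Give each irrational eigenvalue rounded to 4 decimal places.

With the vertex order [0, 1, 2, 3, 4, 5, 6], the degrees are [6, 6, 6, 6, 6, 6, 6], giving D = diag(6, 6, 6, 6, 6, 6, 6) and L = D - A. L is symmetric positive semidefinite, so every eigenvalue is real and nonnegative. The eigenvalues sum to 42, which equals trace(L) = 2|E|. There is one zero in the spectrum, matching the 1 component.

[0, 7, 7, 7, 7, 7, 7]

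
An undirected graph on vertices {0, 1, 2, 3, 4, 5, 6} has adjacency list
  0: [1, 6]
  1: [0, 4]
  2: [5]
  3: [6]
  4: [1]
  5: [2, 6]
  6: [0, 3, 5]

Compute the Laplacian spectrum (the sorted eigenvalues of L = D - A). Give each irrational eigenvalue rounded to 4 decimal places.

Each diagonal entry of L is the vertex degree and each off-diagonal entry is -1 where an edge is present, 0 otherwise; in the order [0, 1, 2, 3, 4, 5, 6] the diagonal is [2, 2, 1, 1, 1, 2, 3]. The multiplicity of 0 as a Laplacian eigenvalue equals the number of connected components. The single zero eigenvalue shows the graph is connected.

[0, 0.2603, 0.6262, 1.4055, 2.2742, 3.0996, 4.3342]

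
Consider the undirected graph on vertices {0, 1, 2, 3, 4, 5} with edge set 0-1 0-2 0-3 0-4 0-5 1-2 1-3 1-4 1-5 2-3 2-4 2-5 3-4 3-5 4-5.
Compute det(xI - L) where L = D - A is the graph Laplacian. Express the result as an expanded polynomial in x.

x^6 - 30x^5 + 360x^4 - 2160x^3 + 6480x^2 - 7776x

Each diagonal entry of L is the vertex degree and each off-diagonal entry is -1 where an edge is present, 0 otherwise; in the order [0, 1, 2, 3, 4, 5] the diagonal is [5, 5, 5, 5, 5, 5]. L has integer entries, so p(x) = det(xI - L) has integer coefficients. Expanding the determinant yields x^6 - 30x^5 + 360x^4 - 2160x^3 + 6480x^2 - 7776x. The constant term is 0 because L is singular (the all-ones vector lies in its kernel). The largest eigenvalue, 6, is at most the vertex count 6.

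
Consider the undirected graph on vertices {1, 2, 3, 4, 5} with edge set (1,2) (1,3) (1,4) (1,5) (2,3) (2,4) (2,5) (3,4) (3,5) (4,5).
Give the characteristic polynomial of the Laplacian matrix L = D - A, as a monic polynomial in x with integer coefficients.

With the vertex order [1, 2, 3, 4, 5], the degrees are [4, 4, 4, 4, 4], giving D = diag(4, 4, 4, 4, 4) and L = D - A. L has integer entries, so p(x) = det(xI - L) has integer coefficients. Expanding the determinant yields x^5 - 20x^4 + 150x^3 - 500x^2 + 625x. The coefficient of x^4 equals -trace(L) = -20, matching the sum of degrees. There is one zero in the spectrum, matching the 1 component.

x^5 - 20x^4 + 150x^3 - 500x^2 + 625x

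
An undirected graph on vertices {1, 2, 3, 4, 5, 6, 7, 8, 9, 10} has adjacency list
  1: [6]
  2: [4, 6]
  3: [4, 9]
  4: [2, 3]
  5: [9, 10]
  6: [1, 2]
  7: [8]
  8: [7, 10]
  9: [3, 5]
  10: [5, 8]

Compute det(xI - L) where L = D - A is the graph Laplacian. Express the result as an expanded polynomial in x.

x^10 - 18x^9 + 136x^8 - 560x^7 + 1365x^6 - 2002x^5 + 1716x^4 - 792x^3 + 165x^2 - 10x

Reading degrees in the order [1, 2, 3, 4, 5, 6, 7, 8, 9, 10] gives [1, 2, 2, 2, 2, 2, 1, 2, 2, 2]; set D = diag(1, 2, 2, 2, 2, 2, 1, 2, 2, 2) and form L = D - A. Computing det(xI - L) by cofactor expansion (or equivalently via sum-over-permutations) gives x^10 - 18x^9 + 136x^8 - 560x^7 + 1365x^6 - 2002x^5 + 1716x^4 - 792x^3 + 165x^2 - 10x. The coefficient of x^9 equals -trace(L) = -18, matching the sum of degrees. There is one zero in the spectrum, matching the 1 component. The largest eigenvalue, 3.9021, is at most the vertex count 10.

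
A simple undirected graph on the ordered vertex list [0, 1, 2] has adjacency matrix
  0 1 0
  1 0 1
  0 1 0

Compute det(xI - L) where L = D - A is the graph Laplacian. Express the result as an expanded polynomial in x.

Reading degrees in the order [0, 1, 2] gives [1, 2, 1]; set D = diag(1, 2, 1) and form L = D - A. Computing det(xI - L) by cofactor expansion (or equivalently via sum-over-permutations) gives x^3 - 4x^2 + 3x. Since p(0) = det(-L) = 0, x divides p(x). The largest eigenvalue, 3, is at most the vertex count 3.

x^3 - 4x^2 + 3x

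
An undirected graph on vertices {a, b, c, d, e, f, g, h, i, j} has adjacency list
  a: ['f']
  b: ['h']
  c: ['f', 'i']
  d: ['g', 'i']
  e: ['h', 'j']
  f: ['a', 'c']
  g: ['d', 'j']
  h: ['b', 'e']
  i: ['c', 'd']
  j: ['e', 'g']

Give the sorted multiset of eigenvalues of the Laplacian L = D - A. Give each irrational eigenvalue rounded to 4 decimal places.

Reading degrees in the order [a, b, c, d, e, f, g, h, i, j] gives [1, 1, 2, 2, 2, 2, 2, 2, 2, 2]; set D = diag(1, 1, 2, 2, 2, 2, 2, 2, 2, 2) and form L = D - A. L is symmetric positive semidefinite, so every eigenvalue is real and nonnegative. The single zero eigenvalue shows the graph is connected. There is one zero in the spectrum, matching the 1 component.

[0, 0.0979, 0.3820, 0.8244, 1.3820, 2, 2.6180, 3.1756, 3.6180, 3.9021]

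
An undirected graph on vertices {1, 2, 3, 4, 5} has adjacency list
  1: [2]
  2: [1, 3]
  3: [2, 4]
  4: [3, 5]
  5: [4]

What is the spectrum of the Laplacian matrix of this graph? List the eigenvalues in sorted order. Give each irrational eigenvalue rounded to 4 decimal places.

Reading degrees in the order [1, 2, 3, 4, 5] gives [1, 2, 2, 2, 1]; set D = diag(1, 2, 2, 2, 1) and form L = D - A. The multiplicity of 0 as a Laplacian eigenvalue equals the number of connected components. The single zero eigenvalue shows the graph is connected.

[0, 0.3820, 1.3820, 2.6180, 3.6180]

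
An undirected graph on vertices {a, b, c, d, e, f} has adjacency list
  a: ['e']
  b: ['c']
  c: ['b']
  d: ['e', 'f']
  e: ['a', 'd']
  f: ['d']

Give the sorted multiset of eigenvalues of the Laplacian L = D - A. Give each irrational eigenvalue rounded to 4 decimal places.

Reading degrees in the order [a, b, c, d, e, f] gives [1, 1, 1, 2, 2, 1]; set D = diag(1, 1, 1, 2, 2, 1) and form L = D - A. L is symmetric positive semidefinite, so every eigenvalue is real and nonnegative. The 2 zero eigenvalues correspond to the 2 connected components. The eigenvalues sum to 8, which equals trace(L) = 2|E|. There are 2 zeros in the spectrum, matching the 2 components.

[0, 0, 0.5858, 2, 2, 3.4142]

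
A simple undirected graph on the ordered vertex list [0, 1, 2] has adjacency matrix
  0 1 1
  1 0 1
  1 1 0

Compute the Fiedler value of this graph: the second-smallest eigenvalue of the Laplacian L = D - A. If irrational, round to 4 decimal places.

3

Reading degrees in the order [0, 1, 2] gives [2, 2, 2]; set D = diag(2, 2, 2) and form L = D - A. The sorted Laplacian eigenvalues are [0, 3, 3]; the algebraic connectivity is the second entry, 3. The largest eigenvalue, 3, is at most the vertex count 3.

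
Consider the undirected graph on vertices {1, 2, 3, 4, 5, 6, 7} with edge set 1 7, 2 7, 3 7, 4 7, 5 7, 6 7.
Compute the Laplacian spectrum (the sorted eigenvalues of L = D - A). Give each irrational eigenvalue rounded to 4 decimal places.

Reading degrees in the order [1, 2, 3, 4, 5, 6, 7] gives [1, 1, 1, 1, 1, 1, 6]; set D = diag(1, 1, 1, 1, 1, 1, 6) and form L = D - A. Since every row of L sums to 0, the all-ones vector is in the kernel and 0 is an eigenvalue. By the matrix-tree theorem the graph has (1/7) * product of the nonzero eigenvalues = 1 spanning tree. There is one zero in the spectrum, matching the 1 component.

[0, 1, 1, 1, 1, 1, 7]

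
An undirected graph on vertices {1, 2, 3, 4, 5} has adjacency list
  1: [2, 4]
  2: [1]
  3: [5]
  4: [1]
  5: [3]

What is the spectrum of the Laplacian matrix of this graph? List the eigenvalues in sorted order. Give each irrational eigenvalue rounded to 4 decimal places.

Reading degrees in the order [1, 2, 3, 4, 5] gives [2, 1, 1, 1, 1]; set D = diag(2, 1, 1, 1, 1) and form L = D - A. L is symmetric positive semidefinite, so every eigenvalue is real and nonnegative. The 2 zero eigenvalues correspond to the 2 connected components. The largest eigenvalue, 3, is at most the vertex count 5.

[0, 0, 1, 2, 3]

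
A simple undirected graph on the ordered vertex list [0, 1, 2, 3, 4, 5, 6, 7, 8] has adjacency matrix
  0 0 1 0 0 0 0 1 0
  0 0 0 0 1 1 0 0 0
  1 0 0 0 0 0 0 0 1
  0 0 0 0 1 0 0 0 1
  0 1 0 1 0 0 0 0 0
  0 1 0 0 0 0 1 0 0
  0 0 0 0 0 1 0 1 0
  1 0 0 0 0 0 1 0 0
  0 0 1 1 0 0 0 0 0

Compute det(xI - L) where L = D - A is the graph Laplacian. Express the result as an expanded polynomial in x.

x^9 - 18x^8 + 135x^7 - 546x^6 + 1287x^5 - 1782x^4 + 1386x^3 - 540x^2 + 81x

Reading degrees in the order [0, 1, 2, 3, 4, 5, 6, 7, 8] gives [2, 2, 2, 2, 2, 2, 2, 2, 2]; set D = diag(2, 2, 2, 2, 2, 2, 2, 2, 2) and form L = D - A. L has integer entries, so p(x) = det(xI - L) has integer coefficients. Expanding the determinant yields x^9 - 18x^8 + 135x^7 - 546x^6 + 1287x^5 - 1782x^4 + 1386x^3 - 540x^2 + 81x. The constant term is 0 because L is singular (the all-ones vector lies in its kernel). The eigenvalues sum to 18, which equals trace(L) = 2|E|.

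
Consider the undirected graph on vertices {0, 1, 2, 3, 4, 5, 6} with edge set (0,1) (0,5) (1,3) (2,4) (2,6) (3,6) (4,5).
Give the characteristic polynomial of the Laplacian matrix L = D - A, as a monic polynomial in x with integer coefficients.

x^7 - 14x^6 + 77x^5 - 210x^4 + 294x^3 - 196x^2 + 49x

With the vertex order [0, 1, 2, 3, 4, 5, 6], the degrees are [2, 2, 2, 2, 2, 2, 2], giving D = diag(2, 2, 2, 2, 2, 2, 2) and L = D - A. Computing det(xI - L) by cofactor expansion (or equivalently via sum-over-permutations) gives x^7 - 14x^6 + 77x^5 - 210x^4 + 294x^3 - 196x^2 + 49x. The coefficient of x^6 equals -trace(L) = -14, matching the sum of degrees. There is one zero in the spectrum, matching the 1 component. The eigenvalues sum to 14, which equals trace(L) = 2|E|.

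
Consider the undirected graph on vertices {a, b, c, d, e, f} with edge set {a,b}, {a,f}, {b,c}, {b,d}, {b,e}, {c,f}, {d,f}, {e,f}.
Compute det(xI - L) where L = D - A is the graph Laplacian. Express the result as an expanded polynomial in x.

x^6 - 16x^5 + 96x^4 - 272x^3 + 368x^2 - 192x

Each diagonal entry of L is the vertex degree and each off-diagonal entry is -1 where an edge is present, 0 otherwise; in the order [a, b, c, d, e, f] the diagonal is [2, 4, 2, 2, 2, 4]. L has integer entries, so p(x) = det(xI - L) has integer coefficients. Expanding the determinant yields x^6 - 16x^5 + 96x^4 - 272x^3 + 368x^2 - 192x. Since p(0) = det(-L) = 0, x divides p(x). There is one zero in the spectrum, matching the 1 component. The largest eigenvalue, 6, is at most the vertex count 6.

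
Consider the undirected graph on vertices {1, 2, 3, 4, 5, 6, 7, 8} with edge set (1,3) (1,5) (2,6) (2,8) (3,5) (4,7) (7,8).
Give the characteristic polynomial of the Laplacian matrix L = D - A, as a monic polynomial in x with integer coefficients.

x^8 - 14x^7 + 78x^6 - 218x^5 + 314x^4 - 210x^3 + 45x^2

With the vertex order [1, 2, 3, 4, 5, 6, 7, 8], the degrees are [2, 2, 2, 1, 2, 1, 2, 2], giving D = diag(2, 2, 2, 1, 2, 1, 2, 2) and L = D - A. Computing det(xI - L) by cofactor expansion (or equivalently via sum-over-permutations) gives x^8 - 14x^7 + 78x^6 - 218x^5 + 314x^4 - 210x^3 + 45x^2. The constant term is 0 because L is singular (the all-ones vector lies in its kernel). There are 2 zeros in the spectrum, matching the 2 components.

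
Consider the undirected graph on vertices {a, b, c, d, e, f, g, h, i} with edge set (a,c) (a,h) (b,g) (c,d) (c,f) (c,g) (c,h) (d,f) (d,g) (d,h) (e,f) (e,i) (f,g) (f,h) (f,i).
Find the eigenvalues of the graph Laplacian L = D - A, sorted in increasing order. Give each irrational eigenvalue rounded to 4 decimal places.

Reading degrees in the order [a, b, c, d, e, f, g, h, i] gives [2, 1, 5, 4, 2, 6, 4, 4, 2]; set D = diag(2, 1, 5, 4, 2, 6, 4, 4, 2) and form L = D - A. L is symmetric positive semidefinite, so every eigenvalue is real and nonnegative. The single zero eigenvalue shows the graph is connected.

[0, 0.7236, 0.9647, 2.3391, 3, 4.3323, 5.4229, 6.0849, 7.1324]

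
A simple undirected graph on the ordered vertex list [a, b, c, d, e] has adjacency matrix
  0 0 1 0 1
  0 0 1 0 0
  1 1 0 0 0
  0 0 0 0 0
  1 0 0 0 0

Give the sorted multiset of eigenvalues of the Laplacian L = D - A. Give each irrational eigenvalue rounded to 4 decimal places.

With the vertex order [a, b, c, d, e], the degrees are [2, 1, 2, 0, 1], giving D = diag(2, 1, 2, 0, 1) and L = D - A. L is symmetric positive semidefinite, so every eigenvalue is real and nonnegative. The 2 zero eigenvalues correspond to the 2 connected components. The eigenvalues sum to 6, which equals trace(L) = 2|E|. There are 2 zeros in the spectrum, matching the 2 components.

[0, 0, 0.5858, 2, 3.4142]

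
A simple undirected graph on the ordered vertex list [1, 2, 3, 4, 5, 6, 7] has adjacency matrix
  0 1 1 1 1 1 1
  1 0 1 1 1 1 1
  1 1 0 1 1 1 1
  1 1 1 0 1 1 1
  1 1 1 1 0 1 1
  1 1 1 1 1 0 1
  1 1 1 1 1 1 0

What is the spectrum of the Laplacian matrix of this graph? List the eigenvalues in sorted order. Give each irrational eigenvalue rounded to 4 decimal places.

Reading degrees in the order [1, 2, 3, 4, 5, 6, 7] gives [6, 6, 6, 6, 6, 6, 6]; set D = diag(6, 6, 6, 6, 6, 6, 6) and form L = D - A. Since every row of L sums to 0, the all-ones vector is in the kernel and 0 is an eigenvalue. By the matrix-tree theorem the graph has (1/7) * product of the nonzero eigenvalues = 16807 spanning trees.

[0, 7, 7, 7, 7, 7, 7]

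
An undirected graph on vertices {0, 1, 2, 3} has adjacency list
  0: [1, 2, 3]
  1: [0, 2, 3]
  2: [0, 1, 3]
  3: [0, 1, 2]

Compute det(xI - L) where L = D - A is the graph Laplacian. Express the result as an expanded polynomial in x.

x^4 - 12x^3 + 48x^2 - 64x

Each diagonal entry of L is the vertex degree and each off-diagonal entry is -1 where an edge is present, 0 otherwise; in the order [0, 1, 2, 3] the diagonal is [3, 3, 3, 3]. Computing det(xI - L) by cofactor expansion (or equivalently via sum-over-permutations) gives x^4 - 12x^3 + 48x^2 - 64x. The coefficient of x^3 equals -trace(L) = -12, matching the sum of degrees. The eigenvalues sum to 12, which equals trace(L) = 2|E|. The largest eigenvalue, 4, is at most the vertex count 4.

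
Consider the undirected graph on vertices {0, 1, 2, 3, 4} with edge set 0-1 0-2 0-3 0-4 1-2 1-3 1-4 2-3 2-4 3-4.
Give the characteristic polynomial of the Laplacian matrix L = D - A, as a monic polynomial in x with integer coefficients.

x^5 - 20x^4 + 150x^3 - 500x^2 + 625x

Each diagonal entry of L is the vertex degree and each off-diagonal entry is -1 where an edge is present, 0 otherwise; in the order [0, 1, 2, 3, 4] the diagonal is [4, 4, 4, 4, 4]. The eigenvalues of L are [0, 5, 5, 5, 5]; the characteristic polynomial is the product of (x - lambda_i), which multiplies out to x^5 - 20x^4 + 150x^3 - 500x^2 + 625x. The constant term is 0 because L is singular (the all-ones vector lies in its kernel).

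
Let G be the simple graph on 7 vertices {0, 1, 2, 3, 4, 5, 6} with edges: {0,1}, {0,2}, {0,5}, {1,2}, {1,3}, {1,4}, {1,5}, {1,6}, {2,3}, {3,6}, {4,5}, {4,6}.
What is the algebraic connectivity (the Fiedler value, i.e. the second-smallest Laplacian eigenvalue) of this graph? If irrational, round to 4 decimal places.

2

Reading degrees in the order [0, 1, 2, 3, 4, 5, 6] gives [3, 6, 3, 3, 3, 3, 3]; set D = diag(3, 6, 3, 3, 3, 3, 3) and form L = D - A. The smallest Laplacian eigenvalue is always 0. The next one, lambda_2 = 2, measures how hard the graph is to disconnect: larger values mean better connectivity. The eigenvalues sum to 24, which equals trace(L) = 2|E|. The largest eigenvalue, 7, is at most the vertex count 7.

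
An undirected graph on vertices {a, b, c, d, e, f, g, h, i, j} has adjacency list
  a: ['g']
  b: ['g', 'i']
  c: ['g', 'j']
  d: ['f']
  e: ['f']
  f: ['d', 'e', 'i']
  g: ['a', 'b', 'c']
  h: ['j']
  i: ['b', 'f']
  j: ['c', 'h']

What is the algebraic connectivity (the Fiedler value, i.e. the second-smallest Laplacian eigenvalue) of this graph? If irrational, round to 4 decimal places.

0.1257

Each diagonal entry of L is the vertex degree and each off-diagonal entry is -1 where an edge is present, 0 otherwise; in the order [a, b, c, d, e, f, g, h, i, j] the diagonal is [1, 2, 2, 1, 1, 3, 3, 1, 2, 2]. The sorted Laplacian eigenvalues are [0, 0.1257, 0.4097, 1, 1, 1.4295, 2.4234, 3.0954, 4.0925, 4.4238]; the algebraic connectivity is the second entry, 0.1257. There is one zero in the spectrum, matching the 1 component. The eigenvalues sum to 18, which equals trace(L) = 2|E|.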